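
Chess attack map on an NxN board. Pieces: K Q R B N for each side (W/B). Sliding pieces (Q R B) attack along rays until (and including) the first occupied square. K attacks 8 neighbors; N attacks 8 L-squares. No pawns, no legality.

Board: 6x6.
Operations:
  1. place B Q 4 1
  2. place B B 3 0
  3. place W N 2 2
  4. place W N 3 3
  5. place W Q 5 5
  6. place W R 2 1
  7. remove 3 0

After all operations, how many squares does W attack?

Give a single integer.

Answer: 26

Derivation:
Op 1: place BQ@(4,1)
Op 2: place BB@(3,0)
Op 3: place WN@(2,2)
Op 4: place WN@(3,3)
Op 5: place WQ@(5,5)
Op 6: place WR@(2,1)
Op 7: remove (3,0)
Per-piece attacks for W:
  WR@(2,1): attacks (2,2) (2,0) (3,1) (4,1) (1,1) (0,1) [ray(0,1) blocked at (2,2); ray(1,0) blocked at (4,1)]
  WN@(2,2): attacks (3,4) (4,3) (1,4) (0,3) (3,0) (4,1) (1,0) (0,1)
  WN@(3,3): attacks (4,5) (5,4) (2,5) (1,4) (4,1) (5,2) (2,1) (1,2)
  WQ@(5,5): attacks (5,4) (5,3) (5,2) (5,1) (5,0) (4,5) (3,5) (2,5) (1,5) (0,5) (4,4) (3,3) [ray(-1,-1) blocked at (3,3)]
Union (26 distinct): (0,1) (0,3) (0,5) (1,0) (1,1) (1,2) (1,4) (1,5) (2,0) (2,1) (2,2) (2,5) (3,0) (3,1) (3,3) (3,4) (3,5) (4,1) (4,3) (4,4) (4,5) (5,0) (5,1) (5,2) (5,3) (5,4)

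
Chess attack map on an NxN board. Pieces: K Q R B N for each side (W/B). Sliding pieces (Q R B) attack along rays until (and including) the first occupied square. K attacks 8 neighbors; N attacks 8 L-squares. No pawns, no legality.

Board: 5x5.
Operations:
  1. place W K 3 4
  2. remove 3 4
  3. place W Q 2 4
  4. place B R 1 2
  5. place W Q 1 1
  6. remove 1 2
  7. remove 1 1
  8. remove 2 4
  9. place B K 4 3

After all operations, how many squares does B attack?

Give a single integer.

Answer: 5

Derivation:
Op 1: place WK@(3,4)
Op 2: remove (3,4)
Op 3: place WQ@(2,4)
Op 4: place BR@(1,2)
Op 5: place WQ@(1,1)
Op 6: remove (1,2)
Op 7: remove (1,1)
Op 8: remove (2,4)
Op 9: place BK@(4,3)
Per-piece attacks for B:
  BK@(4,3): attacks (4,4) (4,2) (3,3) (3,4) (3,2)
Union (5 distinct): (3,2) (3,3) (3,4) (4,2) (4,4)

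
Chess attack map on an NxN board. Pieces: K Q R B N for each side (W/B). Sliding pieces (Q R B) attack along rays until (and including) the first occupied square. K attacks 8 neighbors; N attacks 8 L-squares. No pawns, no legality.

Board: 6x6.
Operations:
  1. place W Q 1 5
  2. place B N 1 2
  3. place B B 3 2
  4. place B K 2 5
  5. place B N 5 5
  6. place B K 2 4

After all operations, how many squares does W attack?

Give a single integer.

Op 1: place WQ@(1,5)
Op 2: place BN@(1,2)
Op 3: place BB@(3,2)
Op 4: place BK@(2,5)
Op 5: place BN@(5,5)
Op 6: place BK@(2,4)
Per-piece attacks for W:
  WQ@(1,5): attacks (1,4) (1,3) (1,2) (2,5) (0,5) (2,4) (0,4) [ray(0,-1) blocked at (1,2); ray(1,0) blocked at (2,5); ray(1,-1) blocked at (2,4)]
Union (7 distinct): (0,4) (0,5) (1,2) (1,3) (1,4) (2,4) (2,5)

Answer: 7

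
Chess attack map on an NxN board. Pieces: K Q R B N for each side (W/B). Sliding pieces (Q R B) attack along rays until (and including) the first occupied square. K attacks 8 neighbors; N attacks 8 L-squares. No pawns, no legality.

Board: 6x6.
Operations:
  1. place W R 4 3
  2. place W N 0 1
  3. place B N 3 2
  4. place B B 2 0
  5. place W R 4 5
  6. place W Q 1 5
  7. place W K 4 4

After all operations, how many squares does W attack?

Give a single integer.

Op 1: place WR@(4,3)
Op 2: place WN@(0,1)
Op 3: place BN@(3,2)
Op 4: place BB@(2,0)
Op 5: place WR@(4,5)
Op 6: place WQ@(1,5)
Op 7: place WK@(4,4)
Per-piece attacks for W:
  WN@(0,1): attacks (1,3) (2,2) (2,0)
  WQ@(1,5): attacks (1,4) (1,3) (1,2) (1,1) (1,0) (2,5) (3,5) (4,5) (0,5) (2,4) (3,3) (4,2) (5,1) (0,4) [ray(1,0) blocked at (4,5)]
  WR@(4,3): attacks (4,4) (4,2) (4,1) (4,0) (5,3) (3,3) (2,3) (1,3) (0,3) [ray(0,1) blocked at (4,4)]
  WK@(4,4): attacks (4,5) (4,3) (5,4) (3,4) (5,5) (5,3) (3,5) (3,3)
  WR@(4,5): attacks (4,4) (5,5) (3,5) (2,5) (1,5) [ray(0,-1) blocked at (4,4); ray(-1,0) blocked at (1,5)]
Union (27 distinct): (0,3) (0,4) (0,5) (1,0) (1,1) (1,2) (1,3) (1,4) (1,5) (2,0) (2,2) (2,3) (2,4) (2,5) (3,3) (3,4) (3,5) (4,0) (4,1) (4,2) (4,3) (4,4) (4,5) (5,1) (5,3) (5,4) (5,5)

Answer: 27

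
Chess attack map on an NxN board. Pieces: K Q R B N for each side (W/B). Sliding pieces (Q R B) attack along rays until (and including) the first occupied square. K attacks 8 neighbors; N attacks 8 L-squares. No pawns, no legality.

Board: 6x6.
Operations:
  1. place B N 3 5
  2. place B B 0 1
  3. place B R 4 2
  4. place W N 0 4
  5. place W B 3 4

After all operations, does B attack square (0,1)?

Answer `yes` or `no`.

Op 1: place BN@(3,5)
Op 2: place BB@(0,1)
Op 3: place BR@(4,2)
Op 4: place WN@(0,4)
Op 5: place WB@(3,4)
Per-piece attacks for B:
  BB@(0,1): attacks (1,2) (2,3) (3,4) (1,0) [ray(1,1) blocked at (3,4)]
  BN@(3,5): attacks (4,3) (5,4) (2,3) (1,4)
  BR@(4,2): attacks (4,3) (4,4) (4,5) (4,1) (4,0) (5,2) (3,2) (2,2) (1,2) (0,2)
B attacks (0,1): no

Answer: no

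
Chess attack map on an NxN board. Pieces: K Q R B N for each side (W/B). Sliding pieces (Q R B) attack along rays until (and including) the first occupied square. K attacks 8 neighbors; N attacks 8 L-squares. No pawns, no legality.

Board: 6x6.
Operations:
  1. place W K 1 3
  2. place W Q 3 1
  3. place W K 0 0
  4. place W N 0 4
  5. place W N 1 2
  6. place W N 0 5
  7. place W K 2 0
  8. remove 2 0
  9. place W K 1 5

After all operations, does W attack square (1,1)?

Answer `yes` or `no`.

Op 1: place WK@(1,3)
Op 2: place WQ@(3,1)
Op 3: place WK@(0,0)
Op 4: place WN@(0,4)
Op 5: place WN@(1,2)
Op 6: place WN@(0,5)
Op 7: place WK@(2,0)
Op 8: remove (2,0)
Op 9: place WK@(1,5)
Per-piece attacks for W:
  WK@(0,0): attacks (0,1) (1,0) (1,1)
  WN@(0,4): attacks (2,5) (1,2) (2,3)
  WN@(0,5): attacks (1,3) (2,4)
  WN@(1,2): attacks (2,4) (3,3) (0,4) (2,0) (3,1) (0,0)
  WK@(1,3): attacks (1,4) (1,2) (2,3) (0,3) (2,4) (2,2) (0,4) (0,2)
  WK@(1,5): attacks (1,4) (2,5) (0,5) (2,4) (0,4)
  WQ@(3,1): attacks (3,2) (3,3) (3,4) (3,5) (3,0) (4,1) (5,1) (2,1) (1,1) (0,1) (4,2) (5,3) (4,0) (2,2) (1,3) (2,0) [ray(-1,1) blocked at (1,3)]
W attacks (1,1): yes

Answer: yes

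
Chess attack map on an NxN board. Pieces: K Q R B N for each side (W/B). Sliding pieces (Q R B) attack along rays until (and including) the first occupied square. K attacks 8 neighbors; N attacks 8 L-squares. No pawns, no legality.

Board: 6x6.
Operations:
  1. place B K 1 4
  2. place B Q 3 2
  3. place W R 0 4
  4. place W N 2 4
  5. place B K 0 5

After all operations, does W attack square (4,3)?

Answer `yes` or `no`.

Op 1: place BK@(1,4)
Op 2: place BQ@(3,2)
Op 3: place WR@(0,4)
Op 4: place WN@(2,4)
Op 5: place BK@(0,5)
Per-piece attacks for W:
  WR@(0,4): attacks (0,5) (0,3) (0,2) (0,1) (0,0) (1,4) [ray(0,1) blocked at (0,5); ray(1,0) blocked at (1,4)]
  WN@(2,4): attacks (4,5) (0,5) (3,2) (4,3) (1,2) (0,3)
W attacks (4,3): yes

Answer: yes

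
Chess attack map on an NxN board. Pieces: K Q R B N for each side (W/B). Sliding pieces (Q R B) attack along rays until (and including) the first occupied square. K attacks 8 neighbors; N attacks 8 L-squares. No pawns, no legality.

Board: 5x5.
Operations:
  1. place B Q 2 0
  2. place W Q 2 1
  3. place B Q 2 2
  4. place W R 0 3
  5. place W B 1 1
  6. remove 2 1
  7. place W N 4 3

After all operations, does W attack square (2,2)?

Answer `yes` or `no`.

Op 1: place BQ@(2,0)
Op 2: place WQ@(2,1)
Op 3: place BQ@(2,2)
Op 4: place WR@(0,3)
Op 5: place WB@(1,1)
Op 6: remove (2,1)
Op 7: place WN@(4,3)
Per-piece attacks for W:
  WR@(0,3): attacks (0,4) (0,2) (0,1) (0,0) (1,3) (2,3) (3,3) (4,3) [ray(1,0) blocked at (4,3)]
  WB@(1,1): attacks (2,2) (2,0) (0,2) (0,0) [ray(1,1) blocked at (2,2); ray(1,-1) blocked at (2,0)]
  WN@(4,3): attacks (2,4) (3,1) (2,2)
W attacks (2,2): yes

Answer: yes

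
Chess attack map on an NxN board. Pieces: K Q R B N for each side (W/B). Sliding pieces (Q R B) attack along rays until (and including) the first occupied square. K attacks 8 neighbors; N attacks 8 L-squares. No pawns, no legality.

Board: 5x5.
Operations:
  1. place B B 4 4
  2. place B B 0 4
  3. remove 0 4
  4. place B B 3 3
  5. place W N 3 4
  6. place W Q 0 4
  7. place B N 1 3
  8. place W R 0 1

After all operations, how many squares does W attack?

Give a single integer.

Answer: 15

Derivation:
Op 1: place BB@(4,4)
Op 2: place BB@(0,4)
Op 3: remove (0,4)
Op 4: place BB@(3,3)
Op 5: place WN@(3,4)
Op 6: place WQ@(0,4)
Op 7: place BN@(1,3)
Op 8: place WR@(0,1)
Per-piece attacks for W:
  WR@(0,1): attacks (0,2) (0,3) (0,4) (0,0) (1,1) (2,1) (3,1) (4,1) [ray(0,1) blocked at (0,4)]
  WQ@(0,4): attacks (0,3) (0,2) (0,1) (1,4) (2,4) (3,4) (1,3) [ray(0,-1) blocked at (0,1); ray(1,0) blocked at (3,4); ray(1,-1) blocked at (1,3)]
  WN@(3,4): attacks (4,2) (2,2) (1,3)
Union (15 distinct): (0,0) (0,1) (0,2) (0,3) (0,4) (1,1) (1,3) (1,4) (2,1) (2,2) (2,4) (3,1) (3,4) (4,1) (4,2)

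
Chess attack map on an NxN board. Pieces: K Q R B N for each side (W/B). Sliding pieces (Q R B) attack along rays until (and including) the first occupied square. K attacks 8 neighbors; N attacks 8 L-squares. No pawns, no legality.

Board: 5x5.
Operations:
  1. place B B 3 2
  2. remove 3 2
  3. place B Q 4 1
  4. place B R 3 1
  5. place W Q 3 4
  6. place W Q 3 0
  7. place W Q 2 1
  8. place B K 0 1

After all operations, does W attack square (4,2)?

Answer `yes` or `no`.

Answer: no

Derivation:
Op 1: place BB@(3,2)
Op 2: remove (3,2)
Op 3: place BQ@(4,1)
Op 4: place BR@(3,1)
Op 5: place WQ@(3,4)
Op 6: place WQ@(3,0)
Op 7: place WQ@(2,1)
Op 8: place BK@(0,1)
Per-piece attacks for W:
  WQ@(2,1): attacks (2,2) (2,3) (2,4) (2,0) (3,1) (1,1) (0,1) (3,2) (4,3) (3,0) (1,2) (0,3) (1,0) [ray(1,0) blocked at (3,1); ray(-1,0) blocked at (0,1); ray(1,-1) blocked at (3,0)]
  WQ@(3,0): attacks (3,1) (4,0) (2,0) (1,0) (0,0) (4,1) (2,1) [ray(0,1) blocked at (3,1); ray(1,1) blocked at (4,1); ray(-1,1) blocked at (2,1)]
  WQ@(3,4): attacks (3,3) (3,2) (3,1) (4,4) (2,4) (1,4) (0,4) (4,3) (2,3) (1,2) (0,1) [ray(0,-1) blocked at (3,1); ray(-1,-1) blocked at (0,1)]
W attacks (4,2): no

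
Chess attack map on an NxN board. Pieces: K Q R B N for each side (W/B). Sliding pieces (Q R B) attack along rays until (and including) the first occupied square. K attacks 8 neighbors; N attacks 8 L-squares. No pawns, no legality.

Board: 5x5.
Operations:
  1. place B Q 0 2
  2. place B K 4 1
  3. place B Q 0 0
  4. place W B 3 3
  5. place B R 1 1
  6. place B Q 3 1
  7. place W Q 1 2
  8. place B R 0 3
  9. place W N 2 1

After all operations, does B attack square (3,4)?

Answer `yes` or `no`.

Op 1: place BQ@(0,2)
Op 2: place BK@(4,1)
Op 3: place BQ@(0,0)
Op 4: place WB@(3,3)
Op 5: place BR@(1,1)
Op 6: place BQ@(3,1)
Op 7: place WQ@(1,2)
Op 8: place BR@(0,3)
Op 9: place WN@(2,1)
Per-piece attacks for B:
  BQ@(0,0): attacks (0,1) (0,2) (1,0) (2,0) (3,0) (4,0) (1,1) [ray(0,1) blocked at (0,2); ray(1,1) blocked at (1,1)]
  BQ@(0,2): attacks (0,3) (0,1) (0,0) (1,2) (1,3) (2,4) (1,1) [ray(0,1) blocked at (0,3); ray(0,-1) blocked at (0,0); ray(1,0) blocked at (1,2); ray(1,-1) blocked at (1,1)]
  BR@(0,3): attacks (0,4) (0,2) (1,3) (2,3) (3,3) [ray(0,-1) blocked at (0,2); ray(1,0) blocked at (3,3)]
  BR@(1,1): attacks (1,2) (1,0) (2,1) (0,1) [ray(0,1) blocked at (1,2); ray(1,0) blocked at (2,1)]
  BQ@(3,1): attacks (3,2) (3,3) (3,0) (4,1) (2,1) (4,2) (4,0) (2,2) (1,3) (0,4) (2,0) [ray(0,1) blocked at (3,3); ray(1,0) blocked at (4,1); ray(-1,0) blocked at (2,1)]
  BK@(4,1): attacks (4,2) (4,0) (3,1) (3,2) (3,0)
B attacks (3,4): no

Answer: no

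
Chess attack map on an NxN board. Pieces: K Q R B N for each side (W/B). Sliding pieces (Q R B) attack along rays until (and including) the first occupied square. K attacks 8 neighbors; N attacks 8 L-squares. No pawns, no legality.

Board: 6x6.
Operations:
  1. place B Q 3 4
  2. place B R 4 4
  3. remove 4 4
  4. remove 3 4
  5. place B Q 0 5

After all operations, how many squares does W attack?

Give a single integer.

Answer: 0

Derivation:
Op 1: place BQ@(3,4)
Op 2: place BR@(4,4)
Op 3: remove (4,4)
Op 4: remove (3,4)
Op 5: place BQ@(0,5)
Per-piece attacks for W:
Union (0 distinct): (none)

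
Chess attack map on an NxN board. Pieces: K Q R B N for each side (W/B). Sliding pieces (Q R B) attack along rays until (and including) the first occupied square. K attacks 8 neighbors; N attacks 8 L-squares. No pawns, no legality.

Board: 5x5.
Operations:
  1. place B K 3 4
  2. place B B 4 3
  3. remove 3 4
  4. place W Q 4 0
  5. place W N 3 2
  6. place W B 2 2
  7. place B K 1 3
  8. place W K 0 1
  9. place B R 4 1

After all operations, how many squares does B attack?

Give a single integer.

Answer: 17

Derivation:
Op 1: place BK@(3,4)
Op 2: place BB@(4,3)
Op 3: remove (3,4)
Op 4: place WQ@(4,0)
Op 5: place WN@(3,2)
Op 6: place WB@(2,2)
Op 7: place BK@(1,3)
Op 8: place WK@(0,1)
Op 9: place BR@(4,1)
Per-piece attacks for B:
  BK@(1,3): attacks (1,4) (1,2) (2,3) (0,3) (2,4) (2,2) (0,4) (0,2)
  BR@(4,1): attacks (4,2) (4,3) (4,0) (3,1) (2,1) (1,1) (0,1) [ray(0,1) blocked at (4,3); ray(0,-1) blocked at (4,0); ray(-1,0) blocked at (0,1)]
  BB@(4,3): attacks (3,4) (3,2) [ray(-1,-1) blocked at (3,2)]
Union (17 distinct): (0,1) (0,2) (0,3) (0,4) (1,1) (1,2) (1,4) (2,1) (2,2) (2,3) (2,4) (3,1) (3,2) (3,4) (4,0) (4,2) (4,3)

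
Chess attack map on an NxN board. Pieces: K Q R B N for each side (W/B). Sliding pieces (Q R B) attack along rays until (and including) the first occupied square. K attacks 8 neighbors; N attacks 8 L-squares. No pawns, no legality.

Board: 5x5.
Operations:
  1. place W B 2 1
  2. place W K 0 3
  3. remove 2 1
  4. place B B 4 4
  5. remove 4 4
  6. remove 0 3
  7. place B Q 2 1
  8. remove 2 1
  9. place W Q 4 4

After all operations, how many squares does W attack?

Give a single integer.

Answer: 12

Derivation:
Op 1: place WB@(2,1)
Op 2: place WK@(0,3)
Op 3: remove (2,1)
Op 4: place BB@(4,4)
Op 5: remove (4,4)
Op 6: remove (0,3)
Op 7: place BQ@(2,1)
Op 8: remove (2,1)
Op 9: place WQ@(4,4)
Per-piece attacks for W:
  WQ@(4,4): attacks (4,3) (4,2) (4,1) (4,0) (3,4) (2,4) (1,4) (0,4) (3,3) (2,2) (1,1) (0,0)
Union (12 distinct): (0,0) (0,4) (1,1) (1,4) (2,2) (2,4) (3,3) (3,4) (4,0) (4,1) (4,2) (4,3)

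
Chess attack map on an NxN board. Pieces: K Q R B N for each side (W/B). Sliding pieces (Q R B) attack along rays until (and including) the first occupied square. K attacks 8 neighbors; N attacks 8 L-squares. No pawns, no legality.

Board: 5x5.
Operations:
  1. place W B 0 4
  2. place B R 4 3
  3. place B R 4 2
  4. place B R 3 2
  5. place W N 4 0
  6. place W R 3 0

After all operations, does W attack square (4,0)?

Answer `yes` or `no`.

Op 1: place WB@(0,4)
Op 2: place BR@(4,3)
Op 3: place BR@(4,2)
Op 4: place BR@(3,2)
Op 5: place WN@(4,0)
Op 6: place WR@(3,0)
Per-piece attacks for W:
  WB@(0,4): attacks (1,3) (2,2) (3,1) (4,0) [ray(1,-1) blocked at (4,0)]
  WR@(3,0): attacks (3,1) (3,2) (4,0) (2,0) (1,0) (0,0) [ray(0,1) blocked at (3,2); ray(1,0) blocked at (4,0)]
  WN@(4,0): attacks (3,2) (2,1)
W attacks (4,0): yes

Answer: yes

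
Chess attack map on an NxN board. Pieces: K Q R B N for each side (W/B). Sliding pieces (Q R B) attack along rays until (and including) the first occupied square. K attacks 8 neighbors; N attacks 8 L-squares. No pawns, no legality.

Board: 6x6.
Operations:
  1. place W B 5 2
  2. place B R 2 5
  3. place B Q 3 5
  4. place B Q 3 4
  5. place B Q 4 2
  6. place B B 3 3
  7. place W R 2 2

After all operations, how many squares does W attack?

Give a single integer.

Op 1: place WB@(5,2)
Op 2: place BR@(2,5)
Op 3: place BQ@(3,5)
Op 4: place BQ@(3,4)
Op 5: place BQ@(4,2)
Op 6: place BB@(3,3)
Op 7: place WR@(2,2)
Per-piece attacks for W:
  WR@(2,2): attacks (2,3) (2,4) (2,5) (2,1) (2,0) (3,2) (4,2) (1,2) (0,2) [ray(0,1) blocked at (2,5); ray(1,0) blocked at (4,2)]
  WB@(5,2): attacks (4,3) (3,4) (4,1) (3,0) [ray(-1,1) blocked at (3,4)]
Union (13 distinct): (0,2) (1,2) (2,0) (2,1) (2,3) (2,4) (2,5) (3,0) (3,2) (3,4) (4,1) (4,2) (4,3)

Answer: 13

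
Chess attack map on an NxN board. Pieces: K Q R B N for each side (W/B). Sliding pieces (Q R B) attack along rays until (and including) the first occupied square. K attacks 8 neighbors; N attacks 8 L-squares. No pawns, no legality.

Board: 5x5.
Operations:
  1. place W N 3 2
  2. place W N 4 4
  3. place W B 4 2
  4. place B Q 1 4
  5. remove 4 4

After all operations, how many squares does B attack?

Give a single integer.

Op 1: place WN@(3,2)
Op 2: place WN@(4,4)
Op 3: place WB@(4,2)
Op 4: place BQ@(1,4)
Op 5: remove (4,4)
Per-piece attacks for B:
  BQ@(1,4): attacks (1,3) (1,2) (1,1) (1,0) (2,4) (3,4) (4,4) (0,4) (2,3) (3,2) (0,3) [ray(1,-1) blocked at (3,2)]
Union (11 distinct): (0,3) (0,4) (1,0) (1,1) (1,2) (1,3) (2,3) (2,4) (3,2) (3,4) (4,4)

Answer: 11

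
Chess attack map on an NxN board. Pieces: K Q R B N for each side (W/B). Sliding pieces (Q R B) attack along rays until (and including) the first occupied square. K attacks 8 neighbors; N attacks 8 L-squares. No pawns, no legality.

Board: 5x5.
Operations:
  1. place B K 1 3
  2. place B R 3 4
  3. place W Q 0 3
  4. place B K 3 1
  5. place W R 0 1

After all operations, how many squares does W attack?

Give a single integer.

Op 1: place BK@(1,3)
Op 2: place BR@(3,4)
Op 3: place WQ@(0,3)
Op 4: place BK@(3,1)
Op 5: place WR@(0,1)
Per-piece attacks for W:
  WR@(0,1): attacks (0,2) (0,3) (0,0) (1,1) (2,1) (3,1) [ray(0,1) blocked at (0,3); ray(1,0) blocked at (3,1)]
  WQ@(0,3): attacks (0,4) (0,2) (0,1) (1,3) (1,4) (1,2) (2,1) (3,0) [ray(0,-1) blocked at (0,1); ray(1,0) blocked at (1,3)]
Union (12 distinct): (0,0) (0,1) (0,2) (0,3) (0,4) (1,1) (1,2) (1,3) (1,4) (2,1) (3,0) (3,1)

Answer: 12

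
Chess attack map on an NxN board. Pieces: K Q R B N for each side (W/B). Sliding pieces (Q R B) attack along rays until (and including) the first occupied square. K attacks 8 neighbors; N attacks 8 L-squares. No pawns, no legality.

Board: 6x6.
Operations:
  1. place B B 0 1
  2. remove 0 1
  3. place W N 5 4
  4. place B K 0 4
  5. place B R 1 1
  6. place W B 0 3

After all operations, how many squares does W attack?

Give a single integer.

Op 1: place BB@(0,1)
Op 2: remove (0,1)
Op 3: place WN@(5,4)
Op 4: place BK@(0,4)
Op 5: place BR@(1,1)
Op 6: place WB@(0,3)
Per-piece attacks for W:
  WB@(0,3): attacks (1,4) (2,5) (1,2) (2,1) (3,0)
  WN@(5,4): attacks (3,5) (4,2) (3,3)
Union (8 distinct): (1,2) (1,4) (2,1) (2,5) (3,0) (3,3) (3,5) (4,2)

Answer: 8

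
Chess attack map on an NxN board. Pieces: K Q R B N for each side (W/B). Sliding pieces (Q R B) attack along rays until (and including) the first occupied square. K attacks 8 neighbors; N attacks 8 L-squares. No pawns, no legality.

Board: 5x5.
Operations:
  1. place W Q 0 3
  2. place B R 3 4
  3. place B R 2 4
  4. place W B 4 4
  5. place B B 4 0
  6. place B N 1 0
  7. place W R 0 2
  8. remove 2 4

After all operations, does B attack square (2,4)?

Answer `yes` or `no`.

Op 1: place WQ@(0,3)
Op 2: place BR@(3,4)
Op 3: place BR@(2,4)
Op 4: place WB@(4,4)
Op 5: place BB@(4,0)
Op 6: place BN@(1,0)
Op 7: place WR@(0,2)
Op 8: remove (2,4)
Per-piece attacks for B:
  BN@(1,0): attacks (2,2) (3,1) (0,2)
  BR@(3,4): attacks (3,3) (3,2) (3,1) (3,0) (4,4) (2,4) (1,4) (0,4) [ray(1,0) blocked at (4,4)]
  BB@(4,0): attacks (3,1) (2,2) (1,3) (0,4)
B attacks (2,4): yes

Answer: yes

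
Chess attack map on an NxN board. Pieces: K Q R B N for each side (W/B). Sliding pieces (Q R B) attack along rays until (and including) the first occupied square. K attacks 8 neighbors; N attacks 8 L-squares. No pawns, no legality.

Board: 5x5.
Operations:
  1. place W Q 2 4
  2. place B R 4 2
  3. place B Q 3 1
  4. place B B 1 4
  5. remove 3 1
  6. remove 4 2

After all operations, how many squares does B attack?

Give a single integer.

Op 1: place WQ@(2,4)
Op 2: place BR@(4,2)
Op 3: place BQ@(3,1)
Op 4: place BB@(1,4)
Op 5: remove (3,1)
Op 6: remove (4,2)
Per-piece attacks for B:
  BB@(1,4): attacks (2,3) (3,2) (4,1) (0,3)
Union (4 distinct): (0,3) (2,3) (3,2) (4,1)

Answer: 4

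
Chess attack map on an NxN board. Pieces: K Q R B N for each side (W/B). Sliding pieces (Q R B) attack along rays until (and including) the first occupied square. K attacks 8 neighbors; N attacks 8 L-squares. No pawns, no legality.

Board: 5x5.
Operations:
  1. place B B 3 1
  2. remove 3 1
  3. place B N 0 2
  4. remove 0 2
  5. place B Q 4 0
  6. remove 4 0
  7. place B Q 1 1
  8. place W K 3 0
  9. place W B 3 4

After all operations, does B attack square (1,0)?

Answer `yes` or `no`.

Answer: yes

Derivation:
Op 1: place BB@(3,1)
Op 2: remove (3,1)
Op 3: place BN@(0,2)
Op 4: remove (0,2)
Op 5: place BQ@(4,0)
Op 6: remove (4,0)
Op 7: place BQ@(1,1)
Op 8: place WK@(3,0)
Op 9: place WB@(3,4)
Per-piece attacks for B:
  BQ@(1,1): attacks (1,2) (1,3) (1,4) (1,0) (2,1) (3,1) (4,1) (0,1) (2,2) (3,3) (4,4) (2,0) (0,2) (0,0)
B attacks (1,0): yes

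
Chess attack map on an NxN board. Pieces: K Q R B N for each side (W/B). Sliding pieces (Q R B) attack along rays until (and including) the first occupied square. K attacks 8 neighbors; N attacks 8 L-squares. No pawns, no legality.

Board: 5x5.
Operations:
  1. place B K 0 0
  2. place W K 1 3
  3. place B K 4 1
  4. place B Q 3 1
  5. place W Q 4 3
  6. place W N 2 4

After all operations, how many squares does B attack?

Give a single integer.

Op 1: place BK@(0,0)
Op 2: place WK@(1,3)
Op 3: place BK@(4,1)
Op 4: place BQ@(3,1)
Op 5: place WQ@(4,3)
Op 6: place WN@(2,4)
Per-piece attacks for B:
  BK@(0,0): attacks (0,1) (1,0) (1,1)
  BQ@(3,1): attacks (3,2) (3,3) (3,4) (3,0) (4,1) (2,1) (1,1) (0,1) (4,2) (4,0) (2,2) (1,3) (2,0) [ray(1,0) blocked at (4,1); ray(-1,1) blocked at (1,3)]
  BK@(4,1): attacks (4,2) (4,0) (3,1) (3,2) (3,0)
Union (15 distinct): (0,1) (1,0) (1,1) (1,3) (2,0) (2,1) (2,2) (3,0) (3,1) (3,2) (3,3) (3,4) (4,0) (4,1) (4,2)

Answer: 15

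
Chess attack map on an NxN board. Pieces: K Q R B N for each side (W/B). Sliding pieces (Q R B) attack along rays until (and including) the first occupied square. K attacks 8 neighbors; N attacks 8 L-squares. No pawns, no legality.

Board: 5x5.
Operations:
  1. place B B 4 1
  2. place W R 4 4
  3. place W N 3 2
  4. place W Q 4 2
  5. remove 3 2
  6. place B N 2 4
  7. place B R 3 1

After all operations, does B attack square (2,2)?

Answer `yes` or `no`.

Answer: no

Derivation:
Op 1: place BB@(4,1)
Op 2: place WR@(4,4)
Op 3: place WN@(3,2)
Op 4: place WQ@(4,2)
Op 5: remove (3,2)
Op 6: place BN@(2,4)
Op 7: place BR@(3,1)
Per-piece attacks for B:
  BN@(2,4): attacks (3,2) (4,3) (1,2) (0,3)
  BR@(3,1): attacks (3,2) (3,3) (3,4) (3,0) (4,1) (2,1) (1,1) (0,1) [ray(1,0) blocked at (4,1)]
  BB@(4,1): attacks (3,2) (2,3) (1,4) (3,0)
B attacks (2,2): no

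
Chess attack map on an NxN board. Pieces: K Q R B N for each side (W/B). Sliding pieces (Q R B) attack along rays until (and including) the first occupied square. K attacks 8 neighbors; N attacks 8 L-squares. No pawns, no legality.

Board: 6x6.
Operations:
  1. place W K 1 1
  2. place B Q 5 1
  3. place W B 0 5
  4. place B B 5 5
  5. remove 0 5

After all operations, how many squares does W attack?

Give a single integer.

Answer: 8

Derivation:
Op 1: place WK@(1,1)
Op 2: place BQ@(5,1)
Op 3: place WB@(0,5)
Op 4: place BB@(5,5)
Op 5: remove (0,5)
Per-piece attacks for W:
  WK@(1,1): attacks (1,2) (1,0) (2,1) (0,1) (2,2) (2,0) (0,2) (0,0)
Union (8 distinct): (0,0) (0,1) (0,2) (1,0) (1,2) (2,0) (2,1) (2,2)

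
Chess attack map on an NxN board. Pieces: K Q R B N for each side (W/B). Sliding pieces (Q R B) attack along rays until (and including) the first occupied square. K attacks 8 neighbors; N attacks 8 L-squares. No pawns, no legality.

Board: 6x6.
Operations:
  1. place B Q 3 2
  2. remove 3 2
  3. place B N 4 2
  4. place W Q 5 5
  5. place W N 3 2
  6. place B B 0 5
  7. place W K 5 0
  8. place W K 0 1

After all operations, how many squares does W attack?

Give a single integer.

Answer: 23

Derivation:
Op 1: place BQ@(3,2)
Op 2: remove (3,2)
Op 3: place BN@(4,2)
Op 4: place WQ@(5,5)
Op 5: place WN@(3,2)
Op 6: place BB@(0,5)
Op 7: place WK@(5,0)
Op 8: place WK@(0,1)
Per-piece attacks for W:
  WK@(0,1): attacks (0,2) (0,0) (1,1) (1,2) (1,0)
  WN@(3,2): attacks (4,4) (5,3) (2,4) (1,3) (4,0) (5,1) (2,0) (1,1)
  WK@(5,0): attacks (5,1) (4,0) (4,1)
  WQ@(5,5): attacks (5,4) (5,3) (5,2) (5,1) (5,0) (4,5) (3,5) (2,5) (1,5) (0,5) (4,4) (3,3) (2,2) (1,1) (0,0) [ray(0,-1) blocked at (5,0); ray(-1,0) blocked at (0,5)]
Union (23 distinct): (0,0) (0,2) (0,5) (1,0) (1,1) (1,2) (1,3) (1,5) (2,0) (2,2) (2,4) (2,5) (3,3) (3,5) (4,0) (4,1) (4,4) (4,5) (5,0) (5,1) (5,2) (5,3) (5,4)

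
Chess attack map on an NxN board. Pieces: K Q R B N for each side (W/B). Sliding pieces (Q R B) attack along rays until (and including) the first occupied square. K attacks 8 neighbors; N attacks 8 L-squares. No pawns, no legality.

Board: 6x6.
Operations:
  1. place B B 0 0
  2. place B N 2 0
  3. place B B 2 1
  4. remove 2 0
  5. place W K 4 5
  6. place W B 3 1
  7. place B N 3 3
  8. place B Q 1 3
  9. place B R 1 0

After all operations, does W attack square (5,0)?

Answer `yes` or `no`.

Answer: no

Derivation:
Op 1: place BB@(0,0)
Op 2: place BN@(2,0)
Op 3: place BB@(2,1)
Op 4: remove (2,0)
Op 5: place WK@(4,5)
Op 6: place WB@(3,1)
Op 7: place BN@(3,3)
Op 8: place BQ@(1,3)
Op 9: place BR@(1,0)
Per-piece attacks for W:
  WB@(3,1): attacks (4,2) (5,3) (4,0) (2,2) (1,3) (2,0) [ray(-1,1) blocked at (1,3)]
  WK@(4,5): attacks (4,4) (5,5) (3,5) (5,4) (3,4)
W attacks (5,0): no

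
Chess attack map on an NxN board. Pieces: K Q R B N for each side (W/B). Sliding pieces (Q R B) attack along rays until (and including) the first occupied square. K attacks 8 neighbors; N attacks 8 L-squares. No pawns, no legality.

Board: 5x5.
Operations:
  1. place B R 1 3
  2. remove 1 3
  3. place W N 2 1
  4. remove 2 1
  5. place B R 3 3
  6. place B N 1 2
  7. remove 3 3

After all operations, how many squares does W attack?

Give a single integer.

Answer: 0

Derivation:
Op 1: place BR@(1,3)
Op 2: remove (1,3)
Op 3: place WN@(2,1)
Op 4: remove (2,1)
Op 5: place BR@(3,3)
Op 6: place BN@(1,2)
Op 7: remove (3,3)
Per-piece attacks for W:
Union (0 distinct): (none)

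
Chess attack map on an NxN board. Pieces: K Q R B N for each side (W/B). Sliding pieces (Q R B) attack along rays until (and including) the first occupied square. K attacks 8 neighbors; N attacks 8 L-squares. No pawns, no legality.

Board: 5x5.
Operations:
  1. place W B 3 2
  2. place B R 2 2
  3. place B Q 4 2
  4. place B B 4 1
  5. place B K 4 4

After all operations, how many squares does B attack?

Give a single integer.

Op 1: place WB@(3,2)
Op 2: place BR@(2,2)
Op 3: place BQ@(4,2)
Op 4: place BB@(4,1)
Op 5: place BK@(4,4)
Per-piece attacks for B:
  BR@(2,2): attacks (2,3) (2,4) (2,1) (2,0) (3,2) (1,2) (0,2) [ray(1,0) blocked at (3,2)]
  BB@(4,1): attacks (3,2) (3,0) [ray(-1,1) blocked at (3,2)]
  BQ@(4,2): attacks (4,3) (4,4) (4,1) (3,2) (3,3) (2,4) (3,1) (2,0) [ray(0,1) blocked at (4,4); ray(0,-1) blocked at (4,1); ray(-1,0) blocked at (3,2)]
  BK@(4,4): attacks (4,3) (3,4) (3,3)
Union (14 distinct): (0,2) (1,2) (2,0) (2,1) (2,3) (2,4) (3,0) (3,1) (3,2) (3,3) (3,4) (4,1) (4,3) (4,4)

Answer: 14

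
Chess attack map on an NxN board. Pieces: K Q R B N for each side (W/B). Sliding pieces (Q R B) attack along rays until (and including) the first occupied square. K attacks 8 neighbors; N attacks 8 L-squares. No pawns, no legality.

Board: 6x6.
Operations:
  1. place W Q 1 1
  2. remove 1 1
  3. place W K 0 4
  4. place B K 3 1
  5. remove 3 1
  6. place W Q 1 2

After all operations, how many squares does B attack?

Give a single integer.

Op 1: place WQ@(1,1)
Op 2: remove (1,1)
Op 3: place WK@(0,4)
Op 4: place BK@(3,1)
Op 5: remove (3,1)
Op 6: place WQ@(1,2)
Per-piece attacks for B:
Union (0 distinct): (none)

Answer: 0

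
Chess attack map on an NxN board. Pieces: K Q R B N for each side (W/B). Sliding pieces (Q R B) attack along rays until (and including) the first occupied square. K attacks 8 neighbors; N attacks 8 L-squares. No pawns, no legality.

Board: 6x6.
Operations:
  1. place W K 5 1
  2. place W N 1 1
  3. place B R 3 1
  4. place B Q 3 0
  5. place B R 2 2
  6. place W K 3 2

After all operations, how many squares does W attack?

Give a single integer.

Answer: 14

Derivation:
Op 1: place WK@(5,1)
Op 2: place WN@(1,1)
Op 3: place BR@(3,1)
Op 4: place BQ@(3,0)
Op 5: place BR@(2,2)
Op 6: place WK@(3,2)
Per-piece attacks for W:
  WN@(1,1): attacks (2,3) (3,2) (0,3) (3,0)
  WK@(3,2): attacks (3,3) (3,1) (4,2) (2,2) (4,3) (4,1) (2,3) (2,1)
  WK@(5,1): attacks (5,2) (5,0) (4,1) (4,2) (4,0)
Union (14 distinct): (0,3) (2,1) (2,2) (2,3) (3,0) (3,1) (3,2) (3,3) (4,0) (4,1) (4,2) (4,3) (5,0) (5,2)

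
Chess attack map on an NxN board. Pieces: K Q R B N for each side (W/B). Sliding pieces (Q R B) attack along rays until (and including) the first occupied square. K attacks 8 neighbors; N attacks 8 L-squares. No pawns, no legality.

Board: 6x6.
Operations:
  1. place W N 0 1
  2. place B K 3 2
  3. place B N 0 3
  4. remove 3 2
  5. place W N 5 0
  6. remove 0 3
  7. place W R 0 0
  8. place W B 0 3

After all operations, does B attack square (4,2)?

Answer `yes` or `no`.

Answer: no

Derivation:
Op 1: place WN@(0,1)
Op 2: place BK@(3,2)
Op 3: place BN@(0,3)
Op 4: remove (3,2)
Op 5: place WN@(5,0)
Op 6: remove (0,3)
Op 7: place WR@(0,0)
Op 8: place WB@(0,3)
Per-piece attacks for B:
B attacks (4,2): no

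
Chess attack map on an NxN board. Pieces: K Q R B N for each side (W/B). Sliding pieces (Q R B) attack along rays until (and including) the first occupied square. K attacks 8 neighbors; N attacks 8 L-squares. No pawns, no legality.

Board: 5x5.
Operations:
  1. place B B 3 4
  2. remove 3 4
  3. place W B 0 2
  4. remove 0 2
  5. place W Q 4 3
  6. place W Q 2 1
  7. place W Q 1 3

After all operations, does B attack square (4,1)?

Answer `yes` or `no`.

Answer: no

Derivation:
Op 1: place BB@(3,4)
Op 2: remove (3,4)
Op 3: place WB@(0,2)
Op 4: remove (0,2)
Op 5: place WQ@(4,3)
Op 6: place WQ@(2,1)
Op 7: place WQ@(1,3)
Per-piece attacks for B:
B attacks (4,1): no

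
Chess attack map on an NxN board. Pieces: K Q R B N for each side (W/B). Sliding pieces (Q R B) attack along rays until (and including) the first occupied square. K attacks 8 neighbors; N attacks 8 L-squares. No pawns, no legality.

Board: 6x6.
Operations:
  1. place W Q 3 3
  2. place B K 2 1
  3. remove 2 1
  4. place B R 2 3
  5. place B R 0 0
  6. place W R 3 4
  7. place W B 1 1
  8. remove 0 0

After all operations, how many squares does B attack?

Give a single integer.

Answer: 8

Derivation:
Op 1: place WQ@(3,3)
Op 2: place BK@(2,1)
Op 3: remove (2,1)
Op 4: place BR@(2,3)
Op 5: place BR@(0,0)
Op 6: place WR@(3,4)
Op 7: place WB@(1,1)
Op 8: remove (0,0)
Per-piece attacks for B:
  BR@(2,3): attacks (2,4) (2,5) (2,2) (2,1) (2,0) (3,3) (1,3) (0,3) [ray(1,0) blocked at (3,3)]
Union (8 distinct): (0,3) (1,3) (2,0) (2,1) (2,2) (2,4) (2,5) (3,3)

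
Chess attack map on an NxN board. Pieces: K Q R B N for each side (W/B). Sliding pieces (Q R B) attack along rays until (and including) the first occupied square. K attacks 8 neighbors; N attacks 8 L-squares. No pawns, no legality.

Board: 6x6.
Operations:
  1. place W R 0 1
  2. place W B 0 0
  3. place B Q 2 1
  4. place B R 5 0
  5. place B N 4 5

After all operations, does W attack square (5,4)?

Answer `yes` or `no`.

Op 1: place WR@(0,1)
Op 2: place WB@(0,0)
Op 3: place BQ@(2,1)
Op 4: place BR@(5,0)
Op 5: place BN@(4,5)
Per-piece attacks for W:
  WB@(0,0): attacks (1,1) (2,2) (3,3) (4,4) (5,5)
  WR@(0,1): attacks (0,2) (0,3) (0,4) (0,5) (0,0) (1,1) (2,1) [ray(0,-1) blocked at (0,0); ray(1,0) blocked at (2,1)]
W attacks (5,4): no

Answer: no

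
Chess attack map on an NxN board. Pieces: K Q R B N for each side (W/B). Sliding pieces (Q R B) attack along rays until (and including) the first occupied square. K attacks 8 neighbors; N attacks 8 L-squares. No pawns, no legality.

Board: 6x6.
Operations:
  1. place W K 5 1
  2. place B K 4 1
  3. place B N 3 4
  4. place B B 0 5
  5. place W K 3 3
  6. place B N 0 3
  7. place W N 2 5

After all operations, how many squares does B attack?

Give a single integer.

Answer: 18

Derivation:
Op 1: place WK@(5,1)
Op 2: place BK@(4,1)
Op 3: place BN@(3,4)
Op 4: place BB@(0,5)
Op 5: place WK@(3,3)
Op 6: place BN@(0,3)
Op 7: place WN@(2,5)
Per-piece attacks for B:
  BN@(0,3): attacks (1,5) (2,4) (1,1) (2,2)
  BB@(0,5): attacks (1,4) (2,3) (3,2) (4,1) [ray(1,-1) blocked at (4,1)]
  BN@(3,4): attacks (5,5) (1,5) (4,2) (5,3) (2,2) (1,3)
  BK@(4,1): attacks (4,2) (4,0) (5,1) (3,1) (5,2) (5,0) (3,2) (3,0)
Union (18 distinct): (1,1) (1,3) (1,4) (1,5) (2,2) (2,3) (2,4) (3,0) (3,1) (3,2) (4,0) (4,1) (4,2) (5,0) (5,1) (5,2) (5,3) (5,5)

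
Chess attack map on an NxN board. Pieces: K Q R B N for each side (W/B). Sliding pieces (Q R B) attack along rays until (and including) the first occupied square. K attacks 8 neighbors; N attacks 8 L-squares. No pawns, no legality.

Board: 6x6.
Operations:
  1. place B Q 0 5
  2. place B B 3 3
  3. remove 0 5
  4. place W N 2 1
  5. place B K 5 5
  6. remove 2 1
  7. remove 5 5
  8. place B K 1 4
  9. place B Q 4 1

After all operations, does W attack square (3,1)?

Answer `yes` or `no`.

Op 1: place BQ@(0,5)
Op 2: place BB@(3,3)
Op 3: remove (0,5)
Op 4: place WN@(2,1)
Op 5: place BK@(5,5)
Op 6: remove (2,1)
Op 7: remove (5,5)
Op 8: place BK@(1,4)
Op 9: place BQ@(4,1)
Per-piece attacks for W:
W attacks (3,1): no

Answer: no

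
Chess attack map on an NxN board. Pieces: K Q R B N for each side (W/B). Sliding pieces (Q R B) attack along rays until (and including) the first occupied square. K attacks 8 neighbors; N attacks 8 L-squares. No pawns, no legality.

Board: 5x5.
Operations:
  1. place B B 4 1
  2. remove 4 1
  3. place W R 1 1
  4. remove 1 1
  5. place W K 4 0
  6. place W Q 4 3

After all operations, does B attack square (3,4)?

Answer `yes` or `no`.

Answer: no

Derivation:
Op 1: place BB@(4,1)
Op 2: remove (4,1)
Op 3: place WR@(1,1)
Op 4: remove (1,1)
Op 5: place WK@(4,0)
Op 6: place WQ@(4,3)
Per-piece attacks for B:
B attacks (3,4): no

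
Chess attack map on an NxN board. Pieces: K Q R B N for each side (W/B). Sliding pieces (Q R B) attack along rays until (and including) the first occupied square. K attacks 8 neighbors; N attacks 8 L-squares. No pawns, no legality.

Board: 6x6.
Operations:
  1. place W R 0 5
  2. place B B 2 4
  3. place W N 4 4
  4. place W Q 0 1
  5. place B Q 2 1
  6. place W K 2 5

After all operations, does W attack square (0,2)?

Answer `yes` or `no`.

Op 1: place WR@(0,5)
Op 2: place BB@(2,4)
Op 3: place WN@(4,4)
Op 4: place WQ@(0,1)
Op 5: place BQ@(2,1)
Op 6: place WK@(2,5)
Per-piece attacks for W:
  WQ@(0,1): attacks (0,2) (0,3) (0,4) (0,5) (0,0) (1,1) (2,1) (1,2) (2,3) (3,4) (4,5) (1,0) [ray(0,1) blocked at (0,5); ray(1,0) blocked at (2,1)]
  WR@(0,5): attacks (0,4) (0,3) (0,2) (0,1) (1,5) (2,5) [ray(0,-1) blocked at (0,1); ray(1,0) blocked at (2,5)]
  WK@(2,5): attacks (2,4) (3,5) (1,5) (3,4) (1,4)
  WN@(4,4): attacks (2,5) (5,2) (3,2) (2,3)
W attacks (0,2): yes

Answer: yes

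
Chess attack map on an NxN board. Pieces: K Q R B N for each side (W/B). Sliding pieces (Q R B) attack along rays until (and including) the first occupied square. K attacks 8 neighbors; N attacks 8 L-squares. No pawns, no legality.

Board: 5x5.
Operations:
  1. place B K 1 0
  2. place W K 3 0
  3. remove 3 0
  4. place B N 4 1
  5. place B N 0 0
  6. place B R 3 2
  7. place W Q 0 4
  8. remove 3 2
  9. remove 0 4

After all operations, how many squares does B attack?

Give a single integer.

Op 1: place BK@(1,0)
Op 2: place WK@(3,0)
Op 3: remove (3,0)
Op 4: place BN@(4,1)
Op 5: place BN@(0,0)
Op 6: place BR@(3,2)
Op 7: place WQ@(0,4)
Op 8: remove (3,2)
Op 9: remove (0,4)
Per-piece attacks for B:
  BN@(0,0): attacks (1,2) (2,1)
  BK@(1,0): attacks (1,1) (2,0) (0,0) (2,1) (0,1)
  BN@(4,1): attacks (3,3) (2,2) (2,0)
Union (8 distinct): (0,0) (0,1) (1,1) (1,2) (2,0) (2,1) (2,2) (3,3)

Answer: 8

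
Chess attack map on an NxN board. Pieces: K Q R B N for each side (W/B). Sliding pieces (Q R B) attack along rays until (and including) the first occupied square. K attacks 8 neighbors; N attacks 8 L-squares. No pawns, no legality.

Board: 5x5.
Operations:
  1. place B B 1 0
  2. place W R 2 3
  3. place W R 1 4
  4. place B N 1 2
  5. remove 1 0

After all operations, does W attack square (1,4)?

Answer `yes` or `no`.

Op 1: place BB@(1,0)
Op 2: place WR@(2,3)
Op 3: place WR@(1,4)
Op 4: place BN@(1,2)
Op 5: remove (1,0)
Per-piece attacks for W:
  WR@(1,4): attacks (1,3) (1,2) (2,4) (3,4) (4,4) (0,4) [ray(0,-1) blocked at (1,2)]
  WR@(2,3): attacks (2,4) (2,2) (2,1) (2,0) (3,3) (4,3) (1,3) (0,3)
W attacks (1,4): no

Answer: no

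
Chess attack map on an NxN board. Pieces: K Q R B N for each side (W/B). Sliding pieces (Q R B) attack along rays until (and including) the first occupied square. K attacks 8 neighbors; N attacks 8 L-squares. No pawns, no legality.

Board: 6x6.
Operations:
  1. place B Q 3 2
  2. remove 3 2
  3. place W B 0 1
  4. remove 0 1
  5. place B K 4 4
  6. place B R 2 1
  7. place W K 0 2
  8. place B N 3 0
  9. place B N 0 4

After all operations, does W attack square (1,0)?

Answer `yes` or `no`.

Op 1: place BQ@(3,2)
Op 2: remove (3,2)
Op 3: place WB@(0,1)
Op 4: remove (0,1)
Op 5: place BK@(4,4)
Op 6: place BR@(2,1)
Op 7: place WK@(0,2)
Op 8: place BN@(3,0)
Op 9: place BN@(0,4)
Per-piece attacks for W:
  WK@(0,2): attacks (0,3) (0,1) (1,2) (1,3) (1,1)
W attacks (1,0): no

Answer: no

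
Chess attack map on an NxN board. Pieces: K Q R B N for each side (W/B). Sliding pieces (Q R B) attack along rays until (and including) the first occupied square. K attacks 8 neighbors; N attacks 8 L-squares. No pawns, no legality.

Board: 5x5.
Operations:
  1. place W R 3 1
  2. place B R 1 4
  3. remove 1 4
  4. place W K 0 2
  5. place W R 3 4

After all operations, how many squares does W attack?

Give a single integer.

Answer: 16

Derivation:
Op 1: place WR@(3,1)
Op 2: place BR@(1,4)
Op 3: remove (1,4)
Op 4: place WK@(0,2)
Op 5: place WR@(3,4)
Per-piece attacks for W:
  WK@(0,2): attacks (0,3) (0,1) (1,2) (1,3) (1,1)
  WR@(3,1): attacks (3,2) (3,3) (3,4) (3,0) (4,1) (2,1) (1,1) (0,1) [ray(0,1) blocked at (3,4)]
  WR@(3,4): attacks (3,3) (3,2) (3,1) (4,4) (2,4) (1,4) (0,4) [ray(0,-1) blocked at (3,1)]
Union (16 distinct): (0,1) (0,3) (0,4) (1,1) (1,2) (1,3) (1,4) (2,1) (2,4) (3,0) (3,1) (3,2) (3,3) (3,4) (4,1) (4,4)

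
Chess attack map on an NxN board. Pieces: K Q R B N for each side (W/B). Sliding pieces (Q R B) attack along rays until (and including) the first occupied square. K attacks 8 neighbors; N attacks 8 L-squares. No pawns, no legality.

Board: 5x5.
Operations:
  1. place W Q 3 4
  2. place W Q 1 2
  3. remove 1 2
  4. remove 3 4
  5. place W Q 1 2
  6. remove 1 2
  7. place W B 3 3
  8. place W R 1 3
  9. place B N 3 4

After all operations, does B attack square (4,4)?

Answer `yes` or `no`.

Op 1: place WQ@(3,4)
Op 2: place WQ@(1,2)
Op 3: remove (1,2)
Op 4: remove (3,4)
Op 5: place WQ@(1,2)
Op 6: remove (1,2)
Op 7: place WB@(3,3)
Op 8: place WR@(1,3)
Op 9: place BN@(3,4)
Per-piece attacks for B:
  BN@(3,4): attacks (4,2) (2,2) (1,3)
B attacks (4,4): no

Answer: no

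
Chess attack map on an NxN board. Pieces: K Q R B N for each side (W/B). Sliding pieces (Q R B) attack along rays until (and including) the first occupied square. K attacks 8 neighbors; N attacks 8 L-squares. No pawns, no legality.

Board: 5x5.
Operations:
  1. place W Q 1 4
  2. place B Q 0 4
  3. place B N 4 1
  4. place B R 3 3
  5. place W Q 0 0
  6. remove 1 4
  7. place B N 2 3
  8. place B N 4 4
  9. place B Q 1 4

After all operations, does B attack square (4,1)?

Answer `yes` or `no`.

Answer: no

Derivation:
Op 1: place WQ@(1,4)
Op 2: place BQ@(0,4)
Op 3: place BN@(4,1)
Op 4: place BR@(3,3)
Op 5: place WQ@(0,0)
Op 6: remove (1,4)
Op 7: place BN@(2,3)
Op 8: place BN@(4,4)
Op 9: place BQ@(1,4)
Per-piece attacks for B:
  BQ@(0,4): attacks (0,3) (0,2) (0,1) (0,0) (1,4) (1,3) (2,2) (3,1) (4,0) [ray(0,-1) blocked at (0,0); ray(1,0) blocked at (1,4)]
  BQ@(1,4): attacks (1,3) (1,2) (1,1) (1,0) (2,4) (3,4) (4,4) (0,4) (2,3) (0,3) [ray(1,0) blocked at (4,4); ray(-1,0) blocked at (0,4); ray(1,-1) blocked at (2,3)]
  BN@(2,3): attacks (4,4) (0,4) (3,1) (4,2) (1,1) (0,2)
  BR@(3,3): attacks (3,4) (3,2) (3,1) (3,0) (4,3) (2,3) [ray(-1,0) blocked at (2,3)]
  BN@(4,1): attacks (3,3) (2,2) (2,0)
  BN@(4,4): attacks (3,2) (2,3)
B attacks (4,1): no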